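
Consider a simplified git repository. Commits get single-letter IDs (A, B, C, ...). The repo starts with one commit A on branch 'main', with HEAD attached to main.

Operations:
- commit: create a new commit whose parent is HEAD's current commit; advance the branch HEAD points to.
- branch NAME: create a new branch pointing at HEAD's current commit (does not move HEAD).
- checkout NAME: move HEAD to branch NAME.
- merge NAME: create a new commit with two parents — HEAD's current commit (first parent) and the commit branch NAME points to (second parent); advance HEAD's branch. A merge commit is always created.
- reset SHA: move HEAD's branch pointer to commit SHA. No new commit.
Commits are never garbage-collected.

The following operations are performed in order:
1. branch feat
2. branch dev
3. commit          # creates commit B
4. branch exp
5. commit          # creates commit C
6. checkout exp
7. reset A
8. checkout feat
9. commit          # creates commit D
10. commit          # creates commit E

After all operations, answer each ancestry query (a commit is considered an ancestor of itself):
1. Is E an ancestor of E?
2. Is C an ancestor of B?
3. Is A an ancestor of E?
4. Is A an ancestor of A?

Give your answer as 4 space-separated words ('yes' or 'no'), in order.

Answer: yes no yes yes

Derivation:
After op 1 (branch): HEAD=main@A [feat=A main=A]
After op 2 (branch): HEAD=main@A [dev=A feat=A main=A]
After op 3 (commit): HEAD=main@B [dev=A feat=A main=B]
After op 4 (branch): HEAD=main@B [dev=A exp=B feat=A main=B]
After op 5 (commit): HEAD=main@C [dev=A exp=B feat=A main=C]
After op 6 (checkout): HEAD=exp@B [dev=A exp=B feat=A main=C]
After op 7 (reset): HEAD=exp@A [dev=A exp=A feat=A main=C]
After op 8 (checkout): HEAD=feat@A [dev=A exp=A feat=A main=C]
After op 9 (commit): HEAD=feat@D [dev=A exp=A feat=D main=C]
After op 10 (commit): HEAD=feat@E [dev=A exp=A feat=E main=C]
ancestors(E) = {A,D,E}; E in? yes
ancestors(B) = {A,B}; C in? no
ancestors(E) = {A,D,E}; A in? yes
ancestors(A) = {A}; A in? yes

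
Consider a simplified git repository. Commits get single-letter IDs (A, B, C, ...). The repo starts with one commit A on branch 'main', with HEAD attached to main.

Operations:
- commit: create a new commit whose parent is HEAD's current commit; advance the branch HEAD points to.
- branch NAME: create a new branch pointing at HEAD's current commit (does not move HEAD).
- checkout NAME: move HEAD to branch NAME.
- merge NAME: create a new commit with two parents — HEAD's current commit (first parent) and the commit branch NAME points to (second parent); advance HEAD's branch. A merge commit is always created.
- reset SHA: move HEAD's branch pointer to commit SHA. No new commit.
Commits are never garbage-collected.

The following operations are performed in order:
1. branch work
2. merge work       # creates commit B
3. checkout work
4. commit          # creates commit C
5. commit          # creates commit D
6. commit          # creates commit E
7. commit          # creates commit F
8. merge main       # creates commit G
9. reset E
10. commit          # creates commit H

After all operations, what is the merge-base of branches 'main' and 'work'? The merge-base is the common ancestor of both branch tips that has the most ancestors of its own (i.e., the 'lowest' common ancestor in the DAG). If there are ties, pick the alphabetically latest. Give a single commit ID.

Answer: A

Derivation:
After op 1 (branch): HEAD=main@A [main=A work=A]
After op 2 (merge): HEAD=main@B [main=B work=A]
After op 3 (checkout): HEAD=work@A [main=B work=A]
After op 4 (commit): HEAD=work@C [main=B work=C]
After op 5 (commit): HEAD=work@D [main=B work=D]
After op 6 (commit): HEAD=work@E [main=B work=E]
After op 7 (commit): HEAD=work@F [main=B work=F]
After op 8 (merge): HEAD=work@G [main=B work=G]
After op 9 (reset): HEAD=work@E [main=B work=E]
After op 10 (commit): HEAD=work@H [main=B work=H]
ancestors(main=B): ['A', 'B']
ancestors(work=H): ['A', 'C', 'D', 'E', 'H']
common: ['A']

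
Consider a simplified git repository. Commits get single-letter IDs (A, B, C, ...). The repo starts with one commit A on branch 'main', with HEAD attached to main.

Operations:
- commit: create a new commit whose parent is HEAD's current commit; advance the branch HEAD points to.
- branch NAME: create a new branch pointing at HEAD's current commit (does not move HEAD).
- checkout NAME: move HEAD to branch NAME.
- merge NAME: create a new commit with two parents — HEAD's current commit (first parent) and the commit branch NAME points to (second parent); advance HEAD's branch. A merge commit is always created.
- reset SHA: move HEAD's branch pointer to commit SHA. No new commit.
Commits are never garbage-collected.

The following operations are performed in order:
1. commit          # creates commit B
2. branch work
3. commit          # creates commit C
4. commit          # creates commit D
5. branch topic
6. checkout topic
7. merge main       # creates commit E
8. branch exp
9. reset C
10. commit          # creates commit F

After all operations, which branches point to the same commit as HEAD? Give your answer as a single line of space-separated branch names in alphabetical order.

After op 1 (commit): HEAD=main@B [main=B]
After op 2 (branch): HEAD=main@B [main=B work=B]
After op 3 (commit): HEAD=main@C [main=C work=B]
After op 4 (commit): HEAD=main@D [main=D work=B]
After op 5 (branch): HEAD=main@D [main=D topic=D work=B]
After op 6 (checkout): HEAD=topic@D [main=D topic=D work=B]
After op 7 (merge): HEAD=topic@E [main=D topic=E work=B]
After op 8 (branch): HEAD=topic@E [exp=E main=D topic=E work=B]
After op 9 (reset): HEAD=topic@C [exp=E main=D topic=C work=B]
After op 10 (commit): HEAD=topic@F [exp=E main=D topic=F work=B]

Answer: topic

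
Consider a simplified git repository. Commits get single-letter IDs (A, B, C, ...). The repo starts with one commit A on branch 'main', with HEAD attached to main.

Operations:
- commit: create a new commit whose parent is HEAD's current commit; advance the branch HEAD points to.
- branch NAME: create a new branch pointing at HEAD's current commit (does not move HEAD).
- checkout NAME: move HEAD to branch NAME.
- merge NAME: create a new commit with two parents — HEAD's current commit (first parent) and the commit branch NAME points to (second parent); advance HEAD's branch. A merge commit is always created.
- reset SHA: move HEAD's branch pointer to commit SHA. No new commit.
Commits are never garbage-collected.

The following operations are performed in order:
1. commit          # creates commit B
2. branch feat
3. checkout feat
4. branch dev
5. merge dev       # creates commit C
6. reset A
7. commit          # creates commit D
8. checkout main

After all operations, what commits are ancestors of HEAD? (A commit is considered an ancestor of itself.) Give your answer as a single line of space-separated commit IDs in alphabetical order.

Answer: A B

Derivation:
After op 1 (commit): HEAD=main@B [main=B]
After op 2 (branch): HEAD=main@B [feat=B main=B]
After op 3 (checkout): HEAD=feat@B [feat=B main=B]
After op 4 (branch): HEAD=feat@B [dev=B feat=B main=B]
After op 5 (merge): HEAD=feat@C [dev=B feat=C main=B]
After op 6 (reset): HEAD=feat@A [dev=B feat=A main=B]
After op 7 (commit): HEAD=feat@D [dev=B feat=D main=B]
After op 8 (checkout): HEAD=main@B [dev=B feat=D main=B]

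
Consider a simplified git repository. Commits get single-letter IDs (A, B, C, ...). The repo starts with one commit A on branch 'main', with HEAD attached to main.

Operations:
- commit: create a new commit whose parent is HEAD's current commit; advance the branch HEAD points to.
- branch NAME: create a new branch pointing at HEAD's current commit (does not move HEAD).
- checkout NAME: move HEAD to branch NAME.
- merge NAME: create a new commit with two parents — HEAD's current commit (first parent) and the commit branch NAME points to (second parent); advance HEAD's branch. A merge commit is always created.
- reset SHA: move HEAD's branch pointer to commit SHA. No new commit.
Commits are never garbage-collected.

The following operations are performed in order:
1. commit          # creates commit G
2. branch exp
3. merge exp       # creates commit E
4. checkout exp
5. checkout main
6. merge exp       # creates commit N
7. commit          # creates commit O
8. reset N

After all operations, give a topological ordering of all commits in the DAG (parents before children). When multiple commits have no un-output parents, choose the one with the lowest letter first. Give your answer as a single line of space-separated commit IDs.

After op 1 (commit): HEAD=main@G [main=G]
After op 2 (branch): HEAD=main@G [exp=G main=G]
After op 3 (merge): HEAD=main@E [exp=G main=E]
After op 4 (checkout): HEAD=exp@G [exp=G main=E]
After op 5 (checkout): HEAD=main@E [exp=G main=E]
After op 6 (merge): HEAD=main@N [exp=G main=N]
After op 7 (commit): HEAD=main@O [exp=G main=O]
After op 8 (reset): HEAD=main@N [exp=G main=N]
commit A: parents=[]
commit E: parents=['G', 'G']
commit G: parents=['A']
commit N: parents=['E', 'G']
commit O: parents=['N']

Answer: A G E N O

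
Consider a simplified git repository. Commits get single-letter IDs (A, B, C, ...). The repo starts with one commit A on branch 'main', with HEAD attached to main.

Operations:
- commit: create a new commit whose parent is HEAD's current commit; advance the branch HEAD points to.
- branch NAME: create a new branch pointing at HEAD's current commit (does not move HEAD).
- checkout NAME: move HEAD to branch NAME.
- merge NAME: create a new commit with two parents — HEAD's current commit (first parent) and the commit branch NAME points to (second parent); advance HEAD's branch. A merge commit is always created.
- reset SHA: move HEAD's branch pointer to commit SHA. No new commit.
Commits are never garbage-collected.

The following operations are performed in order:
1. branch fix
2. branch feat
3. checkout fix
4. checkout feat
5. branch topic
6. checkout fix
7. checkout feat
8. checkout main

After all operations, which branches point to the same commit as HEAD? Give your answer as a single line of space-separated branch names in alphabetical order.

After op 1 (branch): HEAD=main@A [fix=A main=A]
After op 2 (branch): HEAD=main@A [feat=A fix=A main=A]
After op 3 (checkout): HEAD=fix@A [feat=A fix=A main=A]
After op 4 (checkout): HEAD=feat@A [feat=A fix=A main=A]
After op 5 (branch): HEAD=feat@A [feat=A fix=A main=A topic=A]
After op 6 (checkout): HEAD=fix@A [feat=A fix=A main=A topic=A]
After op 7 (checkout): HEAD=feat@A [feat=A fix=A main=A topic=A]
After op 8 (checkout): HEAD=main@A [feat=A fix=A main=A topic=A]

Answer: feat fix main topic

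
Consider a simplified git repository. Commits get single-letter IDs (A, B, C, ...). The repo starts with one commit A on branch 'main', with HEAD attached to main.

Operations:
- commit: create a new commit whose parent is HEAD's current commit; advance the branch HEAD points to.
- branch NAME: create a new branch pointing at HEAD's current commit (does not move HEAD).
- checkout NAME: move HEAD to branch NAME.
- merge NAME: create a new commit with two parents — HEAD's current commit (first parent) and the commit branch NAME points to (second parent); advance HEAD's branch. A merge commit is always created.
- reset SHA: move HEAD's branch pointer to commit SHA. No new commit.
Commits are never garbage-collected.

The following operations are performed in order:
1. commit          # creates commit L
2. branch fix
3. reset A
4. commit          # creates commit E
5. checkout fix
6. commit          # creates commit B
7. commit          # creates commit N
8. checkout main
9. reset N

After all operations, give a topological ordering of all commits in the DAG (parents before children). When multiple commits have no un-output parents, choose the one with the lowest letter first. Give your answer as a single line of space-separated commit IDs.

After op 1 (commit): HEAD=main@L [main=L]
After op 2 (branch): HEAD=main@L [fix=L main=L]
After op 3 (reset): HEAD=main@A [fix=L main=A]
After op 4 (commit): HEAD=main@E [fix=L main=E]
After op 5 (checkout): HEAD=fix@L [fix=L main=E]
After op 6 (commit): HEAD=fix@B [fix=B main=E]
After op 7 (commit): HEAD=fix@N [fix=N main=E]
After op 8 (checkout): HEAD=main@E [fix=N main=E]
After op 9 (reset): HEAD=main@N [fix=N main=N]
commit A: parents=[]
commit B: parents=['L']
commit E: parents=['A']
commit L: parents=['A']
commit N: parents=['B']

Answer: A E L B N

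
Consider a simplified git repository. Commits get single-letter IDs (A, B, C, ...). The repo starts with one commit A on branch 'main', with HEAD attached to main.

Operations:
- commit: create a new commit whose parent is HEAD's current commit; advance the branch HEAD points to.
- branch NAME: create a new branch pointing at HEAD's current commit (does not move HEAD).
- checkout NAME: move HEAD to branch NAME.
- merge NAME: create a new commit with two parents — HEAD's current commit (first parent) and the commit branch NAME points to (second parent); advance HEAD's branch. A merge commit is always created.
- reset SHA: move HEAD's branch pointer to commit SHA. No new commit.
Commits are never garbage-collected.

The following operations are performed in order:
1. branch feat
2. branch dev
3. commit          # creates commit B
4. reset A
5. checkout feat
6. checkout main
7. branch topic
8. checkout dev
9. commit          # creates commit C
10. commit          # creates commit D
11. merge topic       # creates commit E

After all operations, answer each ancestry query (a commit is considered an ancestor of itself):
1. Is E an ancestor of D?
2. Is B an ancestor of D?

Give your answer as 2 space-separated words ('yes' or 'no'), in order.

Answer: no no

Derivation:
After op 1 (branch): HEAD=main@A [feat=A main=A]
After op 2 (branch): HEAD=main@A [dev=A feat=A main=A]
After op 3 (commit): HEAD=main@B [dev=A feat=A main=B]
After op 4 (reset): HEAD=main@A [dev=A feat=A main=A]
After op 5 (checkout): HEAD=feat@A [dev=A feat=A main=A]
After op 6 (checkout): HEAD=main@A [dev=A feat=A main=A]
After op 7 (branch): HEAD=main@A [dev=A feat=A main=A topic=A]
After op 8 (checkout): HEAD=dev@A [dev=A feat=A main=A topic=A]
After op 9 (commit): HEAD=dev@C [dev=C feat=A main=A topic=A]
After op 10 (commit): HEAD=dev@D [dev=D feat=A main=A topic=A]
After op 11 (merge): HEAD=dev@E [dev=E feat=A main=A topic=A]
ancestors(D) = {A,C,D}; E in? no
ancestors(D) = {A,C,D}; B in? no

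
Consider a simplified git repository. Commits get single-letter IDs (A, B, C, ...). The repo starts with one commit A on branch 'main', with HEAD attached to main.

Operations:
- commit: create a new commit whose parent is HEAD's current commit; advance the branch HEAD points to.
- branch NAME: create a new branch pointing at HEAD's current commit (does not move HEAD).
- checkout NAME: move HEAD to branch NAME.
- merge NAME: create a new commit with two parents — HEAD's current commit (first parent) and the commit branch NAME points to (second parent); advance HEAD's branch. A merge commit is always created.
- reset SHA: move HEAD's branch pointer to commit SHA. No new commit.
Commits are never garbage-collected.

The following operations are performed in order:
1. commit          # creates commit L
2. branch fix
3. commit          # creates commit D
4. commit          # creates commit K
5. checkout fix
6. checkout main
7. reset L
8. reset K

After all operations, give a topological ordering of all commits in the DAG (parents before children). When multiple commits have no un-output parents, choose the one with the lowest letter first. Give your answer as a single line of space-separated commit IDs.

After op 1 (commit): HEAD=main@L [main=L]
After op 2 (branch): HEAD=main@L [fix=L main=L]
After op 3 (commit): HEAD=main@D [fix=L main=D]
After op 4 (commit): HEAD=main@K [fix=L main=K]
After op 5 (checkout): HEAD=fix@L [fix=L main=K]
After op 6 (checkout): HEAD=main@K [fix=L main=K]
After op 7 (reset): HEAD=main@L [fix=L main=L]
After op 8 (reset): HEAD=main@K [fix=L main=K]
commit A: parents=[]
commit D: parents=['L']
commit K: parents=['D']
commit L: parents=['A']

Answer: A L D K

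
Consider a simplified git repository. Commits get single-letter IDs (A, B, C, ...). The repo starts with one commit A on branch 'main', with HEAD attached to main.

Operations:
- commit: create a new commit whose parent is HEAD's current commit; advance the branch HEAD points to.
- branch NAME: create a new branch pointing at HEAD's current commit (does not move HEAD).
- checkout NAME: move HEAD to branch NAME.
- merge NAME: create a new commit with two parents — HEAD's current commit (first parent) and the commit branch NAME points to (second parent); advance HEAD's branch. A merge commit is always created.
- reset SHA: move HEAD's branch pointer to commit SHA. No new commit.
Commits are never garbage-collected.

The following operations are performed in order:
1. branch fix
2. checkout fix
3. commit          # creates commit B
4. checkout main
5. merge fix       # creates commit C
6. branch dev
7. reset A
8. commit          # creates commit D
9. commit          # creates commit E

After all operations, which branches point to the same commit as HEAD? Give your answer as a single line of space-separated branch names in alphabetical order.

After op 1 (branch): HEAD=main@A [fix=A main=A]
After op 2 (checkout): HEAD=fix@A [fix=A main=A]
After op 3 (commit): HEAD=fix@B [fix=B main=A]
After op 4 (checkout): HEAD=main@A [fix=B main=A]
After op 5 (merge): HEAD=main@C [fix=B main=C]
After op 6 (branch): HEAD=main@C [dev=C fix=B main=C]
After op 7 (reset): HEAD=main@A [dev=C fix=B main=A]
After op 8 (commit): HEAD=main@D [dev=C fix=B main=D]
After op 9 (commit): HEAD=main@E [dev=C fix=B main=E]

Answer: main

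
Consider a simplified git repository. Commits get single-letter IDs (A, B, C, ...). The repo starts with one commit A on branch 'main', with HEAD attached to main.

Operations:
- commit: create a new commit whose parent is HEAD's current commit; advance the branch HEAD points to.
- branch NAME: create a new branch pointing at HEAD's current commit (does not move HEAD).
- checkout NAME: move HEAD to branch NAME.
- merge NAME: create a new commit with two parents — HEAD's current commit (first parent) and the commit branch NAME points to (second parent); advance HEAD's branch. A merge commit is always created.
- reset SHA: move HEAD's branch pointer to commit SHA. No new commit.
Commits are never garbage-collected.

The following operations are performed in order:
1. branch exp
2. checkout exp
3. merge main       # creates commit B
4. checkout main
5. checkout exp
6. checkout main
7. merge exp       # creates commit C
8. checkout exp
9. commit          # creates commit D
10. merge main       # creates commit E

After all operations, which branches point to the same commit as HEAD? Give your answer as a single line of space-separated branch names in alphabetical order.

After op 1 (branch): HEAD=main@A [exp=A main=A]
After op 2 (checkout): HEAD=exp@A [exp=A main=A]
After op 3 (merge): HEAD=exp@B [exp=B main=A]
After op 4 (checkout): HEAD=main@A [exp=B main=A]
After op 5 (checkout): HEAD=exp@B [exp=B main=A]
After op 6 (checkout): HEAD=main@A [exp=B main=A]
After op 7 (merge): HEAD=main@C [exp=B main=C]
After op 8 (checkout): HEAD=exp@B [exp=B main=C]
After op 9 (commit): HEAD=exp@D [exp=D main=C]
After op 10 (merge): HEAD=exp@E [exp=E main=C]

Answer: exp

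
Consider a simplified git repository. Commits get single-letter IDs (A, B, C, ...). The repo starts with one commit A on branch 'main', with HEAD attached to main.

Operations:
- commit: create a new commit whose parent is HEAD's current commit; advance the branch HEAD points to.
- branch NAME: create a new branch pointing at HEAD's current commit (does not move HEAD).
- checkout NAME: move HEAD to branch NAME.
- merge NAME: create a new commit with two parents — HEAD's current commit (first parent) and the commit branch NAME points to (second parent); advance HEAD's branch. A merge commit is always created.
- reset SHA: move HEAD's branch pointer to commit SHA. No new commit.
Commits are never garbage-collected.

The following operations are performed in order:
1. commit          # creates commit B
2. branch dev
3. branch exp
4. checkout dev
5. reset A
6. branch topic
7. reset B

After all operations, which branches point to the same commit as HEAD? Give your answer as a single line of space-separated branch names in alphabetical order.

Answer: dev exp main

Derivation:
After op 1 (commit): HEAD=main@B [main=B]
After op 2 (branch): HEAD=main@B [dev=B main=B]
After op 3 (branch): HEAD=main@B [dev=B exp=B main=B]
After op 4 (checkout): HEAD=dev@B [dev=B exp=B main=B]
After op 5 (reset): HEAD=dev@A [dev=A exp=B main=B]
After op 6 (branch): HEAD=dev@A [dev=A exp=B main=B topic=A]
After op 7 (reset): HEAD=dev@B [dev=B exp=B main=B topic=A]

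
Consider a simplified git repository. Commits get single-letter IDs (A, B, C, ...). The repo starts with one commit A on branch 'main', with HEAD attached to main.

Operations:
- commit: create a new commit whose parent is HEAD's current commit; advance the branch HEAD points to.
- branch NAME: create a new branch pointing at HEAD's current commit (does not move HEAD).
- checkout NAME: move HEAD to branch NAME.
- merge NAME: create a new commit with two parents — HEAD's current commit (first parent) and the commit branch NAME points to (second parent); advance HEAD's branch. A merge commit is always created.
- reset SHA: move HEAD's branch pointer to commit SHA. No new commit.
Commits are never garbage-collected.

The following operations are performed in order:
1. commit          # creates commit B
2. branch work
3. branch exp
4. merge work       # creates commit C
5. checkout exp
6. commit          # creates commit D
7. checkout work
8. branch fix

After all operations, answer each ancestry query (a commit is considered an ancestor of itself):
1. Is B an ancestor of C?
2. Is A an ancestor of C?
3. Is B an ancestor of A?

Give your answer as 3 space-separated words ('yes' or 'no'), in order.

After op 1 (commit): HEAD=main@B [main=B]
After op 2 (branch): HEAD=main@B [main=B work=B]
After op 3 (branch): HEAD=main@B [exp=B main=B work=B]
After op 4 (merge): HEAD=main@C [exp=B main=C work=B]
After op 5 (checkout): HEAD=exp@B [exp=B main=C work=B]
After op 6 (commit): HEAD=exp@D [exp=D main=C work=B]
After op 7 (checkout): HEAD=work@B [exp=D main=C work=B]
After op 8 (branch): HEAD=work@B [exp=D fix=B main=C work=B]
ancestors(C) = {A,B,C}; B in? yes
ancestors(C) = {A,B,C}; A in? yes
ancestors(A) = {A}; B in? no

Answer: yes yes no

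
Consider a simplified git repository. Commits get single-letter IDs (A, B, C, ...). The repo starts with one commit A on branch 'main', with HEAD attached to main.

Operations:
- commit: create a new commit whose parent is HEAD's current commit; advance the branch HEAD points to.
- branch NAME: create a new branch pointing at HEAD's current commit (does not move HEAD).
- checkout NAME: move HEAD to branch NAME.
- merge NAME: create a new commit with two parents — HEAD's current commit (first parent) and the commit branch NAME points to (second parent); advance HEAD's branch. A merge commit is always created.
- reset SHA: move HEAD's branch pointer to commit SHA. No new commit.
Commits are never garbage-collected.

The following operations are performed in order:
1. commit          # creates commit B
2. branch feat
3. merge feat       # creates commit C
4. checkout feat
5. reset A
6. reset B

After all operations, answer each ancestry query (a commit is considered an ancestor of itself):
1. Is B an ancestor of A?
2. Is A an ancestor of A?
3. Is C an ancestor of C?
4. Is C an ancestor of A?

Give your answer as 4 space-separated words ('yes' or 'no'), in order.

Answer: no yes yes no

Derivation:
After op 1 (commit): HEAD=main@B [main=B]
After op 2 (branch): HEAD=main@B [feat=B main=B]
After op 3 (merge): HEAD=main@C [feat=B main=C]
After op 4 (checkout): HEAD=feat@B [feat=B main=C]
After op 5 (reset): HEAD=feat@A [feat=A main=C]
After op 6 (reset): HEAD=feat@B [feat=B main=C]
ancestors(A) = {A}; B in? no
ancestors(A) = {A}; A in? yes
ancestors(C) = {A,B,C}; C in? yes
ancestors(A) = {A}; C in? no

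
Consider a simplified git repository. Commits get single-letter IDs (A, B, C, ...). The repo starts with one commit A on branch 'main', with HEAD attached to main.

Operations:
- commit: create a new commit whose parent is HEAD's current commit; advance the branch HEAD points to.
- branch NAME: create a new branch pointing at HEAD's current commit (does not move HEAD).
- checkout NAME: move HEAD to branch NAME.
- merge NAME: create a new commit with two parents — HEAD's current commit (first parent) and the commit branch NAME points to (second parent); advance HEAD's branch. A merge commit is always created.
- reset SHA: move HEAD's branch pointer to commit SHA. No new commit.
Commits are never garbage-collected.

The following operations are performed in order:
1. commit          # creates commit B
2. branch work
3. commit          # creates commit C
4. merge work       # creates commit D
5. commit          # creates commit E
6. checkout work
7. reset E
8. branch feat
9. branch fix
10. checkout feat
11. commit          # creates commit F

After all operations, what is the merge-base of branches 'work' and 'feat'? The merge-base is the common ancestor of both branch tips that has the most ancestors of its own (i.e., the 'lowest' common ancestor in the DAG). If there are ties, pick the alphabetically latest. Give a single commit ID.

After op 1 (commit): HEAD=main@B [main=B]
After op 2 (branch): HEAD=main@B [main=B work=B]
After op 3 (commit): HEAD=main@C [main=C work=B]
After op 4 (merge): HEAD=main@D [main=D work=B]
After op 5 (commit): HEAD=main@E [main=E work=B]
After op 6 (checkout): HEAD=work@B [main=E work=B]
After op 7 (reset): HEAD=work@E [main=E work=E]
After op 8 (branch): HEAD=work@E [feat=E main=E work=E]
After op 9 (branch): HEAD=work@E [feat=E fix=E main=E work=E]
After op 10 (checkout): HEAD=feat@E [feat=E fix=E main=E work=E]
After op 11 (commit): HEAD=feat@F [feat=F fix=E main=E work=E]
ancestors(work=E): ['A', 'B', 'C', 'D', 'E']
ancestors(feat=F): ['A', 'B', 'C', 'D', 'E', 'F']
common: ['A', 'B', 'C', 'D', 'E']

Answer: E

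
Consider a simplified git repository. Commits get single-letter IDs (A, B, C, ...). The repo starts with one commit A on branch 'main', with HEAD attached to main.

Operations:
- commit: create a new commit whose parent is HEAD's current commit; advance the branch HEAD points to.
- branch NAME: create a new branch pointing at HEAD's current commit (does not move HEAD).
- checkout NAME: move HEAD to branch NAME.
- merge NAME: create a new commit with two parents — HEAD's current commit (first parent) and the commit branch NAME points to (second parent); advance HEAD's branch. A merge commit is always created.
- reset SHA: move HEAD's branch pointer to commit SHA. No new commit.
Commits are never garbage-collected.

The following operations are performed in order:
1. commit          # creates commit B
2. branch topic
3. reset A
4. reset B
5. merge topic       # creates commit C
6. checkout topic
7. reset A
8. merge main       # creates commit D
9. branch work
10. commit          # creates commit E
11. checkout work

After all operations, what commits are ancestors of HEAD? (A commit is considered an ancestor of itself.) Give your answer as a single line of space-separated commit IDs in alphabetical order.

Answer: A B C D

Derivation:
After op 1 (commit): HEAD=main@B [main=B]
After op 2 (branch): HEAD=main@B [main=B topic=B]
After op 3 (reset): HEAD=main@A [main=A topic=B]
After op 4 (reset): HEAD=main@B [main=B topic=B]
After op 5 (merge): HEAD=main@C [main=C topic=B]
After op 6 (checkout): HEAD=topic@B [main=C topic=B]
After op 7 (reset): HEAD=topic@A [main=C topic=A]
After op 8 (merge): HEAD=topic@D [main=C topic=D]
After op 9 (branch): HEAD=topic@D [main=C topic=D work=D]
After op 10 (commit): HEAD=topic@E [main=C topic=E work=D]
After op 11 (checkout): HEAD=work@D [main=C topic=E work=D]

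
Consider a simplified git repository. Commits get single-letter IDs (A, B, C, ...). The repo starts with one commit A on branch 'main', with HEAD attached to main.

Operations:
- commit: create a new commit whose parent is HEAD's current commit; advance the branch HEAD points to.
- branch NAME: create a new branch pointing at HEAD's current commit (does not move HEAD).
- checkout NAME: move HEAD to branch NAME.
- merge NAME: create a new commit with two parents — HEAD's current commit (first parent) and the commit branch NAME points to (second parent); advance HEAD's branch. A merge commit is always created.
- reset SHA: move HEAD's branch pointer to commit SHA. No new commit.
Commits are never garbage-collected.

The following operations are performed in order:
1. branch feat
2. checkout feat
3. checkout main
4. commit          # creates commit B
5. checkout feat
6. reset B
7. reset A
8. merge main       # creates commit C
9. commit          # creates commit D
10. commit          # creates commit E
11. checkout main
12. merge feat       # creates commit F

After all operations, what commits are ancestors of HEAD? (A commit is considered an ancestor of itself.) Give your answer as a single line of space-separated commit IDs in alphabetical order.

Answer: A B C D E F

Derivation:
After op 1 (branch): HEAD=main@A [feat=A main=A]
After op 2 (checkout): HEAD=feat@A [feat=A main=A]
After op 3 (checkout): HEAD=main@A [feat=A main=A]
After op 4 (commit): HEAD=main@B [feat=A main=B]
After op 5 (checkout): HEAD=feat@A [feat=A main=B]
After op 6 (reset): HEAD=feat@B [feat=B main=B]
After op 7 (reset): HEAD=feat@A [feat=A main=B]
After op 8 (merge): HEAD=feat@C [feat=C main=B]
After op 9 (commit): HEAD=feat@D [feat=D main=B]
After op 10 (commit): HEAD=feat@E [feat=E main=B]
After op 11 (checkout): HEAD=main@B [feat=E main=B]
After op 12 (merge): HEAD=main@F [feat=E main=F]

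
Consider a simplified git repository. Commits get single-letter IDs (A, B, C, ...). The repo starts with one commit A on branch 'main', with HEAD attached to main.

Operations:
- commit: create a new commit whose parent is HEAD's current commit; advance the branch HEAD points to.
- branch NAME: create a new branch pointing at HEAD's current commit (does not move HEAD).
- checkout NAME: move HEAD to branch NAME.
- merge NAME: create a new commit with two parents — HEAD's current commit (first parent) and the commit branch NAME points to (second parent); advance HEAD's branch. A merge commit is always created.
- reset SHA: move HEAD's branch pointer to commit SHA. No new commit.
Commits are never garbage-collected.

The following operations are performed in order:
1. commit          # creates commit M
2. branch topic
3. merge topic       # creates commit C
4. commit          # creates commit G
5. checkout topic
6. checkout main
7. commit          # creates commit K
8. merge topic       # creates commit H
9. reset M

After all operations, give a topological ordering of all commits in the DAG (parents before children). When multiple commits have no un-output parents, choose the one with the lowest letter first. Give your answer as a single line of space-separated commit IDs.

Answer: A M C G K H

Derivation:
After op 1 (commit): HEAD=main@M [main=M]
After op 2 (branch): HEAD=main@M [main=M topic=M]
After op 3 (merge): HEAD=main@C [main=C topic=M]
After op 4 (commit): HEAD=main@G [main=G topic=M]
After op 5 (checkout): HEAD=topic@M [main=G topic=M]
After op 6 (checkout): HEAD=main@G [main=G topic=M]
After op 7 (commit): HEAD=main@K [main=K topic=M]
After op 8 (merge): HEAD=main@H [main=H topic=M]
After op 9 (reset): HEAD=main@M [main=M topic=M]
commit A: parents=[]
commit C: parents=['M', 'M']
commit G: parents=['C']
commit H: parents=['K', 'M']
commit K: parents=['G']
commit M: parents=['A']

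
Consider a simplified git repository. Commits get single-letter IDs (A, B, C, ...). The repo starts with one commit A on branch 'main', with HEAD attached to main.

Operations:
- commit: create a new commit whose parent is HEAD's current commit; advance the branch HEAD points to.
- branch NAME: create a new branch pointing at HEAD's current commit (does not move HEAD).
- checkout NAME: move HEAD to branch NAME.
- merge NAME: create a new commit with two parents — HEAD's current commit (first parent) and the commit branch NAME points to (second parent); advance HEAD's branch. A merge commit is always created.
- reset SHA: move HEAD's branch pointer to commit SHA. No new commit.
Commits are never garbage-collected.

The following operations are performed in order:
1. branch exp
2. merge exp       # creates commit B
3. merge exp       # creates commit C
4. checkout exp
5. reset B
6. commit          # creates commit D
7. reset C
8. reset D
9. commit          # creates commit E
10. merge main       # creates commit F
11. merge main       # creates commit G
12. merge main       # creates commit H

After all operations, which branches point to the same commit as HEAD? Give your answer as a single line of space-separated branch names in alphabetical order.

Answer: exp

Derivation:
After op 1 (branch): HEAD=main@A [exp=A main=A]
After op 2 (merge): HEAD=main@B [exp=A main=B]
After op 3 (merge): HEAD=main@C [exp=A main=C]
After op 4 (checkout): HEAD=exp@A [exp=A main=C]
After op 5 (reset): HEAD=exp@B [exp=B main=C]
After op 6 (commit): HEAD=exp@D [exp=D main=C]
After op 7 (reset): HEAD=exp@C [exp=C main=C]
After op 8 (reset): HEAD=exp@D [exp=D main=C]
After op 9 (commit): HEAD=exp@E [exp=E main=C]
After op 10 (merge): HEAD=exp@F [exp=F main=C]
After op 11 (merge): HEAD=exp@G [exp=G main=C]
After op 12 (merge): HEAD=exp@H [exp=H main=C]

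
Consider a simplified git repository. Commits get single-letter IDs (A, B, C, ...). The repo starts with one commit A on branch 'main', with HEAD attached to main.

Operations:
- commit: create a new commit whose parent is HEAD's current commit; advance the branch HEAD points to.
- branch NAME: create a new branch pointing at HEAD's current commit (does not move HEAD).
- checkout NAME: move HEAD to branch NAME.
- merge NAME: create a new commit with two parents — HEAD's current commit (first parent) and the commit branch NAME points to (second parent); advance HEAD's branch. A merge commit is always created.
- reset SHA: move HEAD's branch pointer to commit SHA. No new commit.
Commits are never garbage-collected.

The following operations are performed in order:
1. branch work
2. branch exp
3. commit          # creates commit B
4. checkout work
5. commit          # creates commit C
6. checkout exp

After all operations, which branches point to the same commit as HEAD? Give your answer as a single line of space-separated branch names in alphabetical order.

After op 1 (branch): HEAD=main@A [main=A work=A]
After op 2 (branch): HEAD=main@A [exp=A main=A work=A]
After op 3 (commit): HEAD=main@B [exp=A main=B work=A]
After op 4 (checkout): HEAD=work@A [exp=A main=B work=A]
After op 5 (commit): HEAD=work@C [exp=A main=B work=C]
After op 6 (checkout): HEAD=exp@A [exp=A main=B work=C]

Answer: exp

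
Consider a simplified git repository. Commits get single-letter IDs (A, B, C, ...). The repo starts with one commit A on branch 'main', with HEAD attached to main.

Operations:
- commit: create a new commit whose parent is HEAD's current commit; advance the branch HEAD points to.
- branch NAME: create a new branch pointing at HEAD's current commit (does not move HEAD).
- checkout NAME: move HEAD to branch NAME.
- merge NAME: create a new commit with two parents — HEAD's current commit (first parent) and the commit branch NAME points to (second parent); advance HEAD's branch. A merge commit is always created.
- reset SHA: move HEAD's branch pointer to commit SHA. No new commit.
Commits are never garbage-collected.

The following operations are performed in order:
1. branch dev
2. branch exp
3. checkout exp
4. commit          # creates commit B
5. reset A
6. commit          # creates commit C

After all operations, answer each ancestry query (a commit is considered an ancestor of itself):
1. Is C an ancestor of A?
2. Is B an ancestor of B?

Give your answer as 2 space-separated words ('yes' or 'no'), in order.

After op 1 (branch): HEAD=main@A [dev=A main=A]
After op 2 (branch): HEAD=main@A [dev=A exp=A main=A]
After op 3 (checkout): HEAD=exp@A [dev=A exp=A main=A]
After op 4 (commit): HEAD=exp@B [dev=A exp=B main=A]
After op 5 (reset): HEAD=exp@A [dev=A exp=A main=A]
After op 6 (commit): HEAD=exp@C [dev=A exp=C main=A]
ancestors(A) = {A}; C in? no
ancestors(B) = {A,B}; B in? yes

Answer: no yes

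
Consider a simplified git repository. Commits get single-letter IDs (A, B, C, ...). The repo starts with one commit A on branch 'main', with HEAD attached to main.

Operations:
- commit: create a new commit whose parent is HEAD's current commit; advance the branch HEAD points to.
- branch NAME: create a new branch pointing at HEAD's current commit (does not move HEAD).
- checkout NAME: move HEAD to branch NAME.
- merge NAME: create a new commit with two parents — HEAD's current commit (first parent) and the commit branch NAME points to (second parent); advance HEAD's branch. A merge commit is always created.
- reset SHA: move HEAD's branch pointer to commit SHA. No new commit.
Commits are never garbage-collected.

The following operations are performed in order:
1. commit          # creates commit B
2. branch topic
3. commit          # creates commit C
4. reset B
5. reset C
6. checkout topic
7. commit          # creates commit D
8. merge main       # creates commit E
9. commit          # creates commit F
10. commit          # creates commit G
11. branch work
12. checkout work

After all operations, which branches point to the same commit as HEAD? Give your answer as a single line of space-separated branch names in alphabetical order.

After op 1 (commit): HEAD=main@B [main=B]
After op 2 (branch): HEAD=main@B [main=B topic=B]
After op 3 (commit): HEAD=main@C [main=C topic=B]
After op 4 (reset): HEAD=main@B [main=B topic=B]
After op 5 (reset): HEAD=main@C [main=C topic=B]
After op 6 (checkout): HEAD=topic@B [main=C topic=B]
After op 7 (commit): HEAD=topic@D [main=C topic=D]
After op 8 (merge): HEAD=topic@E [main=C topic=E]
After op 9 (commit): HEAD=topic@F [main=C topic=F]
After op 10 (commit): HEAD=topic@G [main=C topic=G]
After op 11 (branch): HEAD=topic@G [main=C topic=G work=G]
After op 12 (checkout): HEAD=work@G [main=C topic=G work=G]

Answer: topic work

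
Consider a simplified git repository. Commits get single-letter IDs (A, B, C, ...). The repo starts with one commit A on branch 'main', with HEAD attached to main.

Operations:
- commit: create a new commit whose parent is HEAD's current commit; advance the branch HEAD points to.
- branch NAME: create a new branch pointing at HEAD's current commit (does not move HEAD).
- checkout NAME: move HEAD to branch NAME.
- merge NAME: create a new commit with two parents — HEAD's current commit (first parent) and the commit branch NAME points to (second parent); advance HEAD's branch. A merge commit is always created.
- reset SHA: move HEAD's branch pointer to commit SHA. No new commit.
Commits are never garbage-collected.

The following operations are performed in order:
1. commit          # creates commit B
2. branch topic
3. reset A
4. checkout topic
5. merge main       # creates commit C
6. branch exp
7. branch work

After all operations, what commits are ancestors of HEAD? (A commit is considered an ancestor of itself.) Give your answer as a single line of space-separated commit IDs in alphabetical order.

After op 1 (commit): HEAD=main@B [main=B]
After op 2 (branch): HEAD=main@B [main=B topic=B]
After op 3 (reset): HEAD=main@A [main=A topic=B]
After op 4 (checkout): HEAD=topic@B [main=A topic=B]
After op 5 (merge): HEAD=topic@C [main=A topic=C]
After op 6 (branch): HEAD=topic@C [exp=C main=A topic=C]
After op 7 (branch): HEAD=topic@C [exp=C main=A topic=C work=C]

Answer: A B C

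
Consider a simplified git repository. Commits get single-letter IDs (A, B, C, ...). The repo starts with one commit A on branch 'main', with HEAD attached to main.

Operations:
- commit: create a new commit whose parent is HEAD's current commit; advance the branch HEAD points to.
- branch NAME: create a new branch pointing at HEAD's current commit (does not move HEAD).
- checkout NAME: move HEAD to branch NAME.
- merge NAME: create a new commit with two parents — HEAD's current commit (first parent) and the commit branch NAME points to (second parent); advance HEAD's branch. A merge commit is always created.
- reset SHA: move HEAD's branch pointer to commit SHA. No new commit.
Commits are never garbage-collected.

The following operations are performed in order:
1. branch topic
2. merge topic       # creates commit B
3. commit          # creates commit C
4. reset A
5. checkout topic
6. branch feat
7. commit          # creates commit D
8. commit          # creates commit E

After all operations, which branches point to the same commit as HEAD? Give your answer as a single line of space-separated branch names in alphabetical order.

Answer: topic

Derivation:
After op 1 (branch): HEAD=main@A [main=A topic=A]
After op 2 (merge): HEAD=main@B [main=B topic=A]
After op 3 (commit): HEAD=main@C [main=C topic=A]
After op 4 (reset): HEAD=main@A [main=A topic=A]
After op 5 (checkout): HEAD=topic@A [main=A topic=A]
After op 6 (branch): HEAD=topic@A [feat=A main=A topic=A]
After op 7 (commit): HEAD=topic@D [feat=A main=A topic=D]
After op 8 (commit): HEAD=topic@E [feat=A main=A topic=E]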